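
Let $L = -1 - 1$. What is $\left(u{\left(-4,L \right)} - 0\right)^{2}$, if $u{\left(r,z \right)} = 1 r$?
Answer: $16$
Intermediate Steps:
$L = -2$
$u{\left(r,z \right)} = r$
$\left(u{\left(-4,L \right)} - 0\right)^{2} = \left(-4 - 0\right)^{2} = \left(-4 + \left(-4 + 4\right)\right)^{2} = \left(-4 + 0\right)^{2} = \left(-4\right)^{2} = 16$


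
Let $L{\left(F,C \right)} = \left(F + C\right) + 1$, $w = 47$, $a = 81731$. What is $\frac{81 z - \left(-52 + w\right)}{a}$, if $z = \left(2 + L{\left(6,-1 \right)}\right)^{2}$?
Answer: $\frac{5189}{81731} \approx 0.063489$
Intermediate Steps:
$L{\left(F,C \right)} = 1 + C + F$ ($L{\left(F,C \right)} = \left(C + F\right) + 1 = 1 + C + F$)
$z = 64$ ($z = \left(2 + \left(1 - 1 + 6\right)\right)^{2} = \left(2 + 6\right)^{2} = 8^{2} = 64$)
$\frac{81 z - \left(-52 + w\right)}{a} = \frac{81 \cdot 64 + \left(52 - 47\right)}{81731} = \left(5184 + \left(52 - 47\right)\right) \frac{1}{81731} = \left(5184 + 5\right) \frac{1}{81731} = 5189 \cdot \frac{1}{81731} = \frac{5189}{81731}$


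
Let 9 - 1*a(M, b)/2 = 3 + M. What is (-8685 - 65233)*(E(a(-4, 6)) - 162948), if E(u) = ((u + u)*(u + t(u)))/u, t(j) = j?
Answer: 12038876824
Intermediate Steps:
a(M, b) = 12 - 2*M (a(M, b) = 18 - 2*(3 + M) = 18 + (-6 - 2*M) = 12 - 2*M)
E(u) = 4*u (E(u) = ((u + u)*(u + u))/u = ((2*u)*(2*u))/u = (4*u²)/u = 4*u)
(-8685 - 65233)*(E(a(-4, 6)) - 162948) = (-8685 - 65233)*(4*(12 - 2*(-4)) - 162948) = -73918*(4*(12 + 8) - 162948) = -73918*(4*20 - 162948) = -73918*(80 - 162948) = -73918*(-162868) = 12038876824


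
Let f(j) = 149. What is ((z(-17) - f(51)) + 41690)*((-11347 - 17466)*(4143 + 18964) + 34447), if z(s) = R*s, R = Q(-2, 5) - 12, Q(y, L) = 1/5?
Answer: -138946838413152/5 ≈ -2.7789e+13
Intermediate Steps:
Q(y, L) = ⅕
R = -59/5 (R = ⅕ - 12 = -59/5 ≈ -11.800)
z(s) = -59*s/5
((z(-17) - f(51)) + 41690)*((-11347 - 17466)*(4143 + 18964) + 34447) = ((-59/5*(-17) - 1*149) + 41690)*((-11347 - 17466)*(4143 + 18964) + 34447) = ((1003/5 - 149) + 41690)*(-28813*23107 + 34447) = (258/5 + 41690)*(-665781991 + 34447) = (208708/5)*(-665747544) = -138946838413152/5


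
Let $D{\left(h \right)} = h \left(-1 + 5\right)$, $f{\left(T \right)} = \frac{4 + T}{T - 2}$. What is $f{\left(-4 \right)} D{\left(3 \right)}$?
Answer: $0$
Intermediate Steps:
$f{\left(T \right)} = \frac{4 + T}{-2 + T}$
$D{\left(h \right)} = 4 h$ ($D{\left(h \right)} = h 4 = 4 h$)
$f{\left(-4 \right)} D{\left(3 \right)} = \frac{4 - 4}{-2 - 4} \cdot 4 \cdot 3 = \frac{1}{-6} \cdot 0 \cdot 12 = \left(- \frac{1}{6}\right) 0 \cdot 12 = 0 \cdot 12 = 0$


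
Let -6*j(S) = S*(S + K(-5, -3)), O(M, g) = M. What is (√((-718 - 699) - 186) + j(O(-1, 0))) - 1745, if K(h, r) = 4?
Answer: -3489/2 + I*√1603 ≈ -1744.5 + 40.037*I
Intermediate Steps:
j(S) = -S*(4 + S)/6 (j(S) = -S*(S + 4)/6 = -S*(4 + S)/6)
(√((-718 - 699) - 186) + j(O(-1, 0))) - 1745 = (√((-718 - 699) - 186) - ⅙*(-1)*(4 - 1)) - 1745 = (√(-1417 - 186) - ⅙*(-1)*3) - 1745 = (√(-1603) + ½) - 1745 = (I*√1603 + ½) - 1745 = (½ + I*√1603) - 1745 = -3489/2 + I*√1603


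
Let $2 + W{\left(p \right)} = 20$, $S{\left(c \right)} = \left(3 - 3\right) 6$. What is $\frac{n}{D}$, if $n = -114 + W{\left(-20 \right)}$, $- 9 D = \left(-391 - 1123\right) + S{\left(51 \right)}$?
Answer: $- \frac{432}{757} \approx -0.57067$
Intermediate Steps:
$S{\left(c \right)} = 0$ ($S{\left(c \right)} = 0 \cdot 6 = 0$)
$D = \frac{1514}{9}$ ($D = - \frac{\left(-391 - 1123\right) + 0}{9} = - \frac{-1514 + 0}{9} = \left(- \frac{1}{9}\right) \left(-1514\right) = \frac{1514}{9} \approx 168.22$)
$W{\left(p \right)} = 18$ ($W{\left(p \right)} = -2 + 20 = 18$)
$n = -96$ ($n = -114 + 18 = -96$)
$\frac{n}{D} = - \frac{96}{\frac{1514}{9}} = \left(-96\right) \frac{9}{1514} = - \frac{432}{757}$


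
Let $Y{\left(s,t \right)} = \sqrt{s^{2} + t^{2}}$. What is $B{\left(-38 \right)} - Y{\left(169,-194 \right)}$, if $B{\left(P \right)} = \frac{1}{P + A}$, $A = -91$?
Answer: $- \frac{1}{129} - \sqrt{66197} \approx -257.3$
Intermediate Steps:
$B{\left(P \right)} = \frac{1}{-91 + P}$ ($B{\left(P \right)} = \frac{1}{P - 91} = \frac{1}{-91 + P}$)
$B{\left(-38 \right)} - Y{\left(169,-194 \right)} = \frac{1}{-91 - 38} - \sqrt{169^{2} + \left(-194\right)^{2}} = \frac{1}{-129} - \sqrt{28561 + 37636} = - \frac{1}{129} - \sqrt{66197}$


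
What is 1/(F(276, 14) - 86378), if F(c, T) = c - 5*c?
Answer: -1/87482 ≈ -1.1431e-5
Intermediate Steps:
F(c, T) = -4*c
1/(F(276, 14) - 86378) = 1/(-4*276 - 86378) = 1/(-1104 - 86378) = 1/(-87482) = -1/87482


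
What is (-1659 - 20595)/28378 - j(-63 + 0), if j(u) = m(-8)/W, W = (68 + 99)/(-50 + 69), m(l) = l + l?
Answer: 2455247/2369563 ≈ 1.0362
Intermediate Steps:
m(l) = 2*l
W = 167/19 ≈ 8.7895
j(u) = -304/167 (j(u) = (2*(-8))/(167/19) = -16*19/167 = -304/167)
(-1659 - 20595)/28378 - j(-63 + 0) = (-1659 - 20595)/28378 - 1*(-304/167) = -22254*1/28378 + 304/167 = -11127/14189 + 304/167 = 2455247/2369563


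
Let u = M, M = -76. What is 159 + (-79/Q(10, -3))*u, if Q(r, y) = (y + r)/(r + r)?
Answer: 121193/7 ≈ 17313.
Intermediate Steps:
Q(r, y) = (r + y)/(2*r) (Q(r, y) = (r + y)/((2*r)) = (r + y)*(1/(2*r)) = (r + y)/(2*r))
u = -76
159 + (-79/Q(10, -3))*u = 159 - 79*20/(10 - 3)*(-76) = 159 - 79/((1/2)*(1/10)*7)*(-76) = 159 - 79/7/20*(-76) = 159 - 79*20/7*(-76) = 159 - 1580/7*(-76) = 159 + 120080/7 = 121193/7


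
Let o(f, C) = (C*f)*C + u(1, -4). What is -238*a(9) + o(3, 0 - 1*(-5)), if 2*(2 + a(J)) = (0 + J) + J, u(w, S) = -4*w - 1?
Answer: -1596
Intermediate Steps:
u(w, S) = -1 - 4*w
a(J) = -2 + J (a(J) = -2 + ((0 + J) + J)/2 = -2 + (J + J)/2 = -2 + (2*J)/2 = -2 + J)
o(f, C) = -5 + f*C² (o(f, C) = (C*f)*C + (-1 - 4*1) = f*C² + (-1 - 4) = f*C² - 5 = -5 + f*C²)
-238*a(9) + o(3, 0 - 1*(-5)) = -238*(-2 + 9) + (-5 + 3*(0 - 1*(-5))²) = -238*7 + (-5 + 3*(0 + 5)²) = -1666 + (-5 + 3*5²) = -1666 + (-5 + 3*25) = -1666 + (-5 + 75) = -1666 + 70 = -1596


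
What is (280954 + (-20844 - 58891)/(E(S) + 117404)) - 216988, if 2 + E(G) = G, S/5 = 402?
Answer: 7638228257/119412 ≈ 63965.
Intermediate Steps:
S = 2010 (S = 5*402 = 2010)
E(G) = -2 + G
(280954 + (-20844 - 58891)/(E(S) + 117404)) - 216988 = (280954 + (-20844 - 58891)/((-2 + 2010) + 117404)) - 216988 = (280954 - 79735/(2008 + 117404)) - 216988 = (280954 - 79735/119412) - 216988 = 33549199313/119412 - 216988 = 7638228257/119412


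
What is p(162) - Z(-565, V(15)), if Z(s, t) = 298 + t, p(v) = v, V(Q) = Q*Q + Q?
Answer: -376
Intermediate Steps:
V(Q) = Q + Q**2 (V(Q) = Q**2 + Q = Q + Q**2)
p(162) - Z(-565, V(15)) = 162 - (298 + 15*(1 + 15)) = 162 - (298 + 15*16) = 162 - (298 + 240) = 162 - 1*538 = 162 - 538 = -376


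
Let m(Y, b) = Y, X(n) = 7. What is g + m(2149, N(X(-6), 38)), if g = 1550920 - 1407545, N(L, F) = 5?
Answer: 145524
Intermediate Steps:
g = 143375
g + m(2149, N(X(-6), 38)) = 143375 + 2149 = 145524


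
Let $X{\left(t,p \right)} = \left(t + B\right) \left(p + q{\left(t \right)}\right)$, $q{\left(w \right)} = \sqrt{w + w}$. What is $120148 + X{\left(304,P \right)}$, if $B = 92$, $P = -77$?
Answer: $89656 + 1584 \sqrt{38} \approx 99420.0$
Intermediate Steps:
$q{\left(w \right)} = \sqrt{2} \sqrt{w}$ ($q{\left(w \right)} = \sqrt{2 w} = \sqrt{2} \sqrt{w}$)
$X{\left(t,p \right)} = \left(92 + t\right) \left(p + \sqrt{2} \sqrt{t}\right)$ ($X{\left(t,p \right)} = \left(t + 92\right) \left(p + \sqrt{2} \sqrt{t}\right) = \left(92 + t\right) \left(p + \sqrt{2} \sqrt{t}\right)$)
$120148 + X{\left(304,P \right)} = 120148 + \left(92 \left(-77\right) - 23408 + \sqrt{2} \cdot 304^{\frac{3}{2}} + 92 \sqrt{2} \sqrt{304}\right) = 120148 + \left(-7084 - 23408 + \sqrt{2} \cdot 1216 \sqrt{19} + 92 \sqrt{2} \cdot 4 \sqrt{19}\right) = 120148 + \left(-7084 - 23408 + 1216 \sqrt{38} + 368 \sqrt{38}\right) = 120148 - \left(30492 - 1584 \sqrt{38}\right) = 89656 + 1584 \sqrt{38}$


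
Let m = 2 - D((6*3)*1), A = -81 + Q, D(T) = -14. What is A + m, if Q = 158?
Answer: 93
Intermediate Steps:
A = 77 (A = -81 + 158 = 77)
m = 16 (m = 2 - 1*(-14) = 2 + 14 = 16)
A + m = 77 + 16 = 93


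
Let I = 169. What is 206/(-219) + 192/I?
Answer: 7234/37011 ≈ 0.19546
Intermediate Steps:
206/(-219) + 192/I = 206/(-219) + 192/169 = 206*(-1/219) + 192*(1/169) = -206/219 + 192/169 = 7234/37011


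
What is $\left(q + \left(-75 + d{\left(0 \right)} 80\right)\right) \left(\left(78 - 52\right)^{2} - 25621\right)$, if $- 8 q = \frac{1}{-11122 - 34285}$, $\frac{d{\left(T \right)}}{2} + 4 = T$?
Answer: $\frac{6478915932855}{363256} \approx 1.7836 \cdot 10^{7}$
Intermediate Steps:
$d{\left(T \right)} = -8 + 2 T$
$q = \frac{1}{363256}$ ($q = - \frac{1}{8 \left(-11122 - 34285\right)} = - \frac{1}{8 \left(-45407\right)} = \left(- \frac{1}{8}\right) \left(- \frac{1}{45407}\right) = \frac{1}{363256} \approx 2.7529 \cdot 10^{-6}$)
$\left(q + \left(-75 + d{\left(0 \right)} 80\right)\right) \left(\left(78 - 52\right)^{2} - 25621\right) = \left(\frac{1}{363256} + \left(-75 + \left(-8 + 2 \cdot 0\right) 80\right)\right) \left(\left(78 - 52\right)^{2} - 25621\right) = \left(\frac{1}{363256} + \left(-75 + \left(-8 + 0\right) 80\right)\right) \left(26^{2} - 25621\right) = \left(\frac{1}{363256} - 715\right) \left(676 - 25621\right) = \left(\frac{1}{363256} - 715\right) \left(-24945\right) = \left(- \frac{259728039}{363256}\right) \left(-24945\right) = \frac{6478915932855}{363256}$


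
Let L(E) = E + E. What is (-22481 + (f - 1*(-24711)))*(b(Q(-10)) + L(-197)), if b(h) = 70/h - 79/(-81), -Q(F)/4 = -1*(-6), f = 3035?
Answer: -8338525/4 ≈ -2.0846e+6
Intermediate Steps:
Q(F) = -24 (Q(F) = -(-4)*(-6) = -4*6 = -24)
L(E) = 2*E
b(h) = 79/81 + 70/h (b(h) = 70/h - 79*(-1/81) = 70/h + 79/81 = 79/81 + 70/h)
(-22481 + (f - 1*(-24711)))*(b(Q(-10)) + L(-197)) = (-22481 + (3035 - 1*(-24711)))*((79/81 + 70/(-24)) + 2*(-197)) = (-22481 + (3035 + 24711))*((79/81 + 70*(-1/24)) - 394) = (-22481 + 27746)*((79/81 - 35/12) - 394) = 5265*(-629/324 - 394) = 5265*(-128285/324) = -8338525/4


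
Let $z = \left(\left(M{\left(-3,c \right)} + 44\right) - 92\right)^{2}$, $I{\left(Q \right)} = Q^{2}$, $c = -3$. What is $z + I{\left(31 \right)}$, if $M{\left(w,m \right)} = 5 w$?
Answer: $4930$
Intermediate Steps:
$z = 3969$ ($z = \left(\left(5 \left(-3\right) + 44\right) - 92\right)^{2} = \left(\left(-15 + 44\right) - 92\right)^{2} = \left(29 - 92\right)^{2} = \left(-63\right)^{2} = 3969$)
$z + I{\left(31 \right)} = 3969 + 31^{2} = 3969 + 961 = 4930$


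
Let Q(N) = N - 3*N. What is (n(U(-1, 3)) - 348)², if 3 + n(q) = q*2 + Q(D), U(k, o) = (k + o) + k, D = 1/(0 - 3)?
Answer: 1092025/9 ≈ 1.2134e+5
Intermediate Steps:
D = -⅓ (D = 1/(-3) = -⅓ ≈ -0.33333)
U(k, o) = o + 2*k
Q(N) = -2*N
n(q) = -7/3 + 2*q (n(q) = -3 + (q*2 - 2*(-⅓)) = -3 + (2*q + ⅔) = -3 + (⅔ + 2*q) = -7/3 + 2*q)
(n(U(-1, 3)) - 348)² = ((-7/3 + 2*(3 + 2*(-1))) - 348)² = ((-7/3 + 2*(3 - 2)) - 348)² = ((-7/3 + 2*1) - 348)² = ((-7/3 + 2) - 348)² = (-⅓ - 348)² = (-1045/3)² = 1092025/9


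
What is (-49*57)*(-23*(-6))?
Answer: -385434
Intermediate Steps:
(-49*57)*(-23*(-6)) = -2793*138 = -385434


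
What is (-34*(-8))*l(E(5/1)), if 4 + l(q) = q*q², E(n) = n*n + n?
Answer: 7342912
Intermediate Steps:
E(n) = n + n² (E(n) = n² + n = n + n²)
l(q) = -4 + q³ (l(q) = -4 + q*q² = -4 + q³)
(-34*(-8))*l(E(5/1)) = (-34*(-8))*(-4 + ((5/1)*(1 + 5/1))³) = 272*(-4 + ((5*1)*(1 + 5*1))³) = 272*(-4 + (5*(1 + 5))³) = 272*(-4 + (5*6)³) = 272*(-4 + 30³) = 272*(-4 + 27000) = 272*26996 = 7342912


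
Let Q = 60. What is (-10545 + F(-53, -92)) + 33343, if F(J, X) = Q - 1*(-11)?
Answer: 22869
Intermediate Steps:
F(J, X) = 71 (F(J, X) = 60 - 1*(-11) = 60 + 11 = 71)
(-10545 + F(-53, -92)) + 33343 = (-10545 + 71) + 33343 = -10474 + 33343 = 22869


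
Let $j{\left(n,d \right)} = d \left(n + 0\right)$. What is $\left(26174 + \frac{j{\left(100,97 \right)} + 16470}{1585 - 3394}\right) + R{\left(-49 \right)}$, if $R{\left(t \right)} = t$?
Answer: $\frac{47233955}{1809} \approx 26111.0$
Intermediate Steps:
$j{\left(n,d \right)} = d n$
$\left(26174 + \frac{j{\left(100,97 \right)} + 16470}{1585 - 3394}\right) + R{\left(-49 \right)} = \left(26174 + \frac{97 \cdot 100 + 16470}{1585 - 3394}\right) - 49 = \left(26174 + \frac{9700 + 16470}{-1809}\right) - 49 = \left(26174 + 26170 \left(- \frac{1}{1809}\right)\right) - 49 = \left(26174 - \frac{26170}{1809}\right) - 49 = \frac{47322596}{1809} - 49 = \frac{47233955}{1809}$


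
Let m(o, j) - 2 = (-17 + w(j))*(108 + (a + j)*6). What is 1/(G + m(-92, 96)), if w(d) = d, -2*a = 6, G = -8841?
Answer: 1/43775 ≈ 2.2844e-5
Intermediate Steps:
a = -3 (a = -½*6 = -3)
m(o, j) = 2 + (-17 + j)*(90 + 6*j) (m(o, j) = 2 + (-17 + j)*(108 + (-3 + j)*6) = 2 + (-17 + j)*(108 + (-18 + 6*j)) = 2 + (-17 + j)*(90 + 6*j))
1/(G + m(-92, 96)) = 1/(-8841 + (-1528 - 12*96 + 6*96²)) = 1/(-8841 + (-1528 - 1152 + 6*9216)) = 1/(-8841 + (-1528 - 1152 + 55296)) = 1/(-8841 + 52616) = 1/43775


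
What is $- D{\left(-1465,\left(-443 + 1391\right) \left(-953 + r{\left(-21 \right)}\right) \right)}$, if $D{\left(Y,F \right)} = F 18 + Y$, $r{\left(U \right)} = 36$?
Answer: $15649153$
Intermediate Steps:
$D{\left(Y,F \right)} = Y + 18 F$ ($D{\left(Y,F \right)} = 18 F + Y = Y + 18 F$)
$- D{\left(-1465,\left(-443 + 1391\right) \left(-953 + r{\left(-21 \right)}\right) \right)} = - (-1465 + 18 \left(-443 + 1391\right) \left(-953 + 36\right)) = - (-1465 + 18 \cdot 948 \left(-917\right)) = - (-1465 + 18 \left(-869316\right)) = - (-1465 - 15647688) = \left(-1\right) \left(-15649153\right) = 15649153$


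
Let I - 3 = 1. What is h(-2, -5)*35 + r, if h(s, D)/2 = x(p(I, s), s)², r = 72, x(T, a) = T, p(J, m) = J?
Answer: 1192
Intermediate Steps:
I = 4 (I = 3 + 1 = 4)
h(s, D) = 32 (h(s, D) = 2*4² = 2*16 = 32)
h(-2, -5)*35 + r = 32*35 + 72 = 1120 + 72 = 1192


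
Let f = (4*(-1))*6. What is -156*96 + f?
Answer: -15000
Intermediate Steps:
f = -24 (f = -4*6 = -24)
-156*96 + f = -156*96 - 24 = -14976 - 24 = -15000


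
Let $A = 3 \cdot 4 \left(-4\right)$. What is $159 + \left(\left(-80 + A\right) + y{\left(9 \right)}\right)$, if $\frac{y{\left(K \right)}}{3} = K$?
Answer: $58$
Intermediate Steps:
$A = -48$ ($A = 12 \left(-4\right) = -48$)
$y{\left(K \right)} = 3 K$
$159 + \left(\left(-80 + A\right) + y{\left(9 \right)}\right) = 159 + \left(\left(-80 - 48\right) + 3 \cdot 9\right) = 159 + \left(-128 + 27\right) = 159 - 101 = 58$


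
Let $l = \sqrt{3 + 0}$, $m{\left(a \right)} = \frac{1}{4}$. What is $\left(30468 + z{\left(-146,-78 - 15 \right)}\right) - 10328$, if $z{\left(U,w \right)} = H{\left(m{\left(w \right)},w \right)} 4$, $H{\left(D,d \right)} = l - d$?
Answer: $20512 + 4 \sqrt{3} \approx 20519.0$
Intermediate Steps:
$m{\left(a \right)} = \frac{1}{4}$
$l = \sqrt{3} \approx 1.732$
$H{\left(D,d \right)} = \sqrt{3} - d$
$z{\left(U,w \right)} = - 4 w + 4 \sqrt{3}$ ($z{\left(U,w \right)} = \left(\sqrt{3} - w\right) 4 = - 4 w + 4 \sqrt{3}$)
$\left(30468 + z{\left(-146,-78 - 15 \right)}\right) - 10328 = \left(30468 - \left(- 4 \sqrt{3} + 4 \left(-78 - 15\right)\right)\right) - 10328 = \left(30468 + \left(\left(-4\right) \left(-93\right) + 4 \sqrt{3}\right)\right) - 10328 = \left(30468 + \left(372 + 4 \sqrt{3}\right)\right) - 10328 = \left(30840 + 4 \sqrt{3}\right) - 10328 = 20512 + 4 \sqrt{3}$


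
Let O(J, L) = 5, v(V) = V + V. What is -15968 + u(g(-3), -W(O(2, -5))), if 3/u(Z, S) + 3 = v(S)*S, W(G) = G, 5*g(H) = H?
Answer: -750493/47 ≈ -15968.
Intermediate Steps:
v(V) = 2*V
g(H) = H/5
u(Z, S) = 3/(-3 + 2*S²) (u(Z, S) = 3/(-3 + (2*S)*S) = 3/(-3 + 2*S²))
-15968 + u(g(-3), -W(O(2, -5))) = -15968 + 3/(-3 + 2*(-1*5)²) = -15968 + 3/(-3 + 2*(-5)²) = -15968 + 3/(-3 + 2*25) = -15968 + 3/(-3 + 50) = -15968 + 3/47 = -750493/47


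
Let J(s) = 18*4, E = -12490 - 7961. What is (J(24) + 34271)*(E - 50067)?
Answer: -2421799674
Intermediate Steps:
E = -20451
J(s) = 72
(J(24) + 34271)*(E - 50067) = (72 + 34271)*(-20451 - 50067) = 34343*(-70518) = -2421799674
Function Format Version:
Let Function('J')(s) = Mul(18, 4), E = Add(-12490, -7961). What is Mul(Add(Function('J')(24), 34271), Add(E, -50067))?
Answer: -2421799674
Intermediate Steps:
E = -20451
Function('J')(s) = 72
Mul(Add(Function('J')(24), 34271), Add(E, -50067)) = Mul(Add(72, 34271), Add(-20451, -50067)) = Mul(34343, -70518) = -2421799674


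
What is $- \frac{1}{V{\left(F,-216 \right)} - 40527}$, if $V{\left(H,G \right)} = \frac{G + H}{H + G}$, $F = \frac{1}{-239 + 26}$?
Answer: $\frac{1}{40526} \approx 2.4676 \cdot 10^{-5}$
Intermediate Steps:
$F = - \frac{1}{213}$ ($F = \frac{1}{-213} = - \frac{1}{213} \approx -0.0046948$)
$V{\left(H,G \right)} = 1$ ($V{\left(H,G \right)} = \frac{G + H}{G + H} = 1$)
$- \frac{1}{V{\left(F,-216 \right)} - 40527} = - \frac{1}{1 - 40527} = - \frac{1}{-40526} = \left(-1\right) \left(- \frac{1}{40526}\right) = \frac{1}{40526}$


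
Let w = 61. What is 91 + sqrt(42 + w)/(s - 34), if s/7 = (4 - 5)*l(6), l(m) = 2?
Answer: 91 - sqrt(103)/48 ≈ 90.789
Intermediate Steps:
s = -14 (s = 7*((4 - 5)*2) = 7*(-1*2) = 7*(-2) = -14)
91 + sqrt(42 + w)/(s - 34) = 91 + sqrt(42 + 61)/(-14 - 34) = 91 + sqrt(103)/(-48) = 91 + sqrt(103)*(-1/48) = 91 - sqrt(103)/48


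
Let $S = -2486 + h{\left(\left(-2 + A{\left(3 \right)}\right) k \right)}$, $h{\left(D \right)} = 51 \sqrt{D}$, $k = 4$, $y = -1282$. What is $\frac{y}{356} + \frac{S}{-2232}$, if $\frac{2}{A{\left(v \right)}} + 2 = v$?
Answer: $- \frac{247051}{99324} \approx -2.4873$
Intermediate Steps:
$A{\left(v \right)} = \frac{2}{-2 + v}$
$S = -2486$ ($S = -2486 + 51 \sqrt{\left(-2 + \frac{2}{-2 + 3}\right) 4} = -2486 + 51 \sqrt{\left(-2 + \frac{2}{1}\right) 4} = -2486 + 51 \sqrt{\left(-2 + 2 \cdot 1\right) 4} = -2486 + 51 \sqrt{\left(-2 + 2\right) 4} = -2486 + 51 \sqrt{0 \cdot 4} = -2486 + 51 \sqrt{0} = -2486 + 51 \cdot 0 = -2486 + 0 = -2486$)
$\frac{y}{356} + \frac{S}{-2232} = - \frac{1282}{356} - \frac{2486}{-2232} = \left(-1282\right) \frac{1}{356} - - \frac{1243}{1116} = - \frac{641}{178} + \frac{1243}{1116} = - \frac{247051}{99324}$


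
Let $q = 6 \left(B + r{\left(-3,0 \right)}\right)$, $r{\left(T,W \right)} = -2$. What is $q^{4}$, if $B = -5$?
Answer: $3111696$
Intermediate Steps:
$q = -42$ ($q = 6 \left(-5 - 2\right) = 6 \left(-7\right) = -42$)
$q^{4} = \left(-42\right)^{4} = 3111696$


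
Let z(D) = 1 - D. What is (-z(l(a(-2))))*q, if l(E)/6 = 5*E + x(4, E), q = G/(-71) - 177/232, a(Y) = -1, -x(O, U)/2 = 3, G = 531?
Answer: 9095853/16472 ≈ 552.20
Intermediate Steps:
x(O, U) = -6 (x(O, U) = -2*3 = -6)
q = -135759/16472 (q = 531/(-71) - 177/232 = 531*(-1/71) - 177*1/232 = -531/71 - 177/232 = -135759/16472 ≈ -8.2418)
l(E) = -36 + 30*E (l(E) = 6*(5*E - 6) = 6*(-6 + 5*E) = -36 + 30*E)
(-z(l(a(-2))))*q = -(1 - (-36 + 30*(-1)))*(-135759/16472) = -(1 - (-36 - 30))*(-135759/16472) = -(1 - 1*(-66))*(-135759/16472) = -(1 + 66)*(-135759/16472) = -1*67*(-135759/16472) = -67*(-135759/16472) = 9095853/16472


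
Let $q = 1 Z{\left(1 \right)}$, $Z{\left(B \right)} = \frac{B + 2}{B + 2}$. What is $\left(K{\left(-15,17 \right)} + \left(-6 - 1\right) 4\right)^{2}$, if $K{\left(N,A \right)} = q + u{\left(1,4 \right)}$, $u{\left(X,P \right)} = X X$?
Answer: $676$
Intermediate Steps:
$u{\left(X,P \right)} = X^{2}$
$Z{\left(B \right)} = 1$ ($Z{\left(B \right)} = \frac{2 + B}{2 + B} = 1$)
$q = 1$ ($q = 1 \cdot 1 = 1$)
$K{\left(N,A \right)} = 2$ ($K{\left(N,A \right)} = 1 + 1^{2} = 1 + 1 = 2$)
$\left(K{\left(-15,17 \right)} + \left(-6 - 1\right) 4\right)^{2} = \left(2 + \left(-6 - 1\right) 4\right)^{2} = \left(2 - 28\right)^{2} = \left(-26\right)^{2} = 676$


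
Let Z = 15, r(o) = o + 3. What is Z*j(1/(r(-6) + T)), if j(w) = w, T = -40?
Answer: -15/43 ≈ -0.34884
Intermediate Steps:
r(o) = 3 + o
Z*j(1/(r(-6) + T)) = 15/((3 - 6) - 40) = 15/(-3 - 40) = 15/(-43) = 15*(-1/43) = -15/43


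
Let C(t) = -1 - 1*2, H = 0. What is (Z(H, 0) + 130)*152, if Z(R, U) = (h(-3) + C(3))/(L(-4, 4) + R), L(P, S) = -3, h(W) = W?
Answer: 20064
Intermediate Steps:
C(t) = -3 (C(t) = -1 - 2 = -3)
Z(R, U) = -6/(-3 + R) (Z(R, U) = (-3 - 3)/(-3 + R) = -6/(-3 + R))
(Z(H, 0) + 130)*152 = (-6/(-3 + 0) + 130)*152 = (-6/(-3) + 130)*152 = (-6*(-1/3) + 130)*152 = (2 + 130)*152 = 132*152 = 20064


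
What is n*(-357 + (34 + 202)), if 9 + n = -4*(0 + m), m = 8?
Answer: 4961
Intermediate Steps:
n = -41 (n = -9 - 4*(0 + 8) = -9 - 4*8 = -9 - 32 = -41)
n*(-357 + (34 + 202)) = -41*(-357 + (34 + 202)) = -41*(-357 + 236) = -41*(-121) = 4961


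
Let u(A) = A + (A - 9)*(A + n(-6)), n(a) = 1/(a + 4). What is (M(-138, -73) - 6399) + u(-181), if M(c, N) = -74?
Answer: 27831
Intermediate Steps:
n(a) = 1/(4 + a)
u(A) = A + (-9 + A)*(-1/2 + A) (u(A) = A + (A - 9)*(A + 1/(4 - 6)) = A + (-9 + A)*(A + 1/(-2)) = A + (-9 + A)*(A - 1/2) = A + (-9 + A)*(-1/2 + A))
(M(-138, -73) - 6399) + u(-181) = (-74 - 6399) + (9/2 + (-181)**2 - 17/2*(-181)) = -6473 + (9/2 + 32761 + 3077/2) = -6473 + 34304 = 27831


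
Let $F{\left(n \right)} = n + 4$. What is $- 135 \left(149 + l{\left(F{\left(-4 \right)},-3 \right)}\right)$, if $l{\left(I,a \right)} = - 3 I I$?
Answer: $-20115$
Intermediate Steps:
$F{\left(n \right)} = 4 + n$
$l{\left(I,a \right)} = - 3 I^{2}$
$- 135 \left(149 + l{\left(F{\left(-4 \right)},-3 \right)}\right) = - 135 \left(149 - 3 \left(4 - 4\right)^{2}\right) = - 135 \left(149 - 3 \cdot 0^{2}\right) = - 135 \left(149 - 0\right) = - 135 \left(149 + 0\right) = \left(-135\right) 149 = -20115$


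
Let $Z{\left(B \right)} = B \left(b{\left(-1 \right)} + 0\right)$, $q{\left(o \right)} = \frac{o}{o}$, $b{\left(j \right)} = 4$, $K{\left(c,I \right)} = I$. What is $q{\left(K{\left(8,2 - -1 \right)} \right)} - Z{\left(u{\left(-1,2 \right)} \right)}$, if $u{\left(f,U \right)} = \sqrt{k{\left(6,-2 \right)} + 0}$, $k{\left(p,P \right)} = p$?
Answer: $1 - 4 \sqrt{6} \approx -8.798$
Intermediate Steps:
$u{\left(f,U \right)} = \sqrt{6}$ ($u{\left(f,U \right)} = \sqrt{6 + 0} = \sqrt{6}$)
$q{\left(o \right)} = 1$
$Z{\left(B \right)} = 4 B$ ($Z{\left(B \right)} = B \left(4 + 0\right) = B 4 = 4 B$)
$q{\left(K{\left(8,2 - -1 \right)} \right)} - Z{\left(u{\left(-1,2 \right)} \right)} = 1 - 4 \sqrt{6}$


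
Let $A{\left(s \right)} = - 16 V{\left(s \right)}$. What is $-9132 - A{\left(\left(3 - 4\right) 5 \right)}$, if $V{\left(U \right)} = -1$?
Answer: $-9148$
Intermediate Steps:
$A{\left(s \right)} = 16$ ($A{\left(s \right)} = \left(-16\right) \left(-1\right) = 16$)
$-9132 - A{\left(\left(3 - 4\right) 5 \right)} = -9132 - 16 = -9148$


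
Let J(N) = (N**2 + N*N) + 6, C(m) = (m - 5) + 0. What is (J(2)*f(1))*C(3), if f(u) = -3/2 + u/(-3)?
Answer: 154/3 ≈ 51.333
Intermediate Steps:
C(m) = -5 + m (C(m) = (-5 + m) + 0 = -5 + m)
f(u) = -3/2 - u/3 (f(u) = -3*1/2 + u*(-1/3) = -3/2 - u/3)
J(N) = 6 + 2*N**2 (J(N) = (N**2 + N**2) + 6 = 2*N**2 + 6 = 6 + 2*N**2)
(J(2)*f(1))*C(3) = ((6 + 2*2**2)*(-3/2 - 1/3*1))*(-5 + 3) = ((6 + 2*4)*(-3/2 - 1/3))*(-2) = ((6 + 8)*(-11/6))*(-2) = (14*(-11/6))*(-2) = -77/3*(-2) = 154/3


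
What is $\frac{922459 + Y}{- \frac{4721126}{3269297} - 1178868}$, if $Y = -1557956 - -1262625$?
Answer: $- \frac{1025133844508}{1927037168461} \approx -0.53197$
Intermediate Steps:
$Y = -295331$ ($Y = -1557956 + 1262625 = -295331$)
$\frac{922459 + Y}{- \frac{4721126}{3269297} - 1178868} = \frac{922459 - 295331}{- \frac{4721126}{3269297} - 1178868} = \frac{627128}{\left(-4721126\right) \frac{1}{3269297} - 1178868} = \frac{627128}{- \frac{4721126}{3269297} - 1178868} = \frac{627128}{- \frac{3854074336922}{3269297}} = 627128 \left(- \frac{3269297}{3854074336922}\right) = - \frac{1025133844508}{1927037168461}$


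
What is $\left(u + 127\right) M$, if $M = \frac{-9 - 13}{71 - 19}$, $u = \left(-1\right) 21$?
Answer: $- \frac{583}{13} \approx -44.846$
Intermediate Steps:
$u = -21$
$M = - \frac{11}{26}$ ($M = - \frac{22}{52} = \left(-22\right) \frac{1}{52} = - \frac{11}{26} \approx -0.42308$)
$\left(u + 127\right) M = \left(-21 + 127\right) \left(- \frac{11}{26}\right) = 106 \left(- \frac{11}{26}\right) = - \frac{583}{13}$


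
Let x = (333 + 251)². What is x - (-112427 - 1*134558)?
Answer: 588041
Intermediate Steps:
x = 341056 (x = 584² = 341056)
x - (-112427 - 1*134558) = 341056 - (-112427 - 1*134558) = 341056 - (-112427 - 134558) = 341056 - 1*(-246985) = 341056 + 246985 = 588041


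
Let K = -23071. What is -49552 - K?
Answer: -26481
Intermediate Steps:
-49552 - K = -49552 - 1*(-23071) = -49552 + 23071 = -26481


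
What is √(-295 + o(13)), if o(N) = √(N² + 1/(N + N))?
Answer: √(-199420 + 26*√114270)/26 ≈ 16.793*I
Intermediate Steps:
o(N) = √(N² + 1/(2*N))
√(-295 + o(13)) = √(-295 + √2*√((1 + 2*13³)/13)/2) = √(-295 + √2*√((1 + 2*2197)/13)/2) = √(-295 + √2*√((1 + 4394)/13)/2) = √(-295 + √2*√((1/13)*4395)/2) = √(-295 + √2*√(4395/13)/2) = √(-295 + √2*(√57135/13)/2) = √(-295 + √114270/26)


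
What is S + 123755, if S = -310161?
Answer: -186406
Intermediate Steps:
S + 123755 = -310161 + 123755 = -186406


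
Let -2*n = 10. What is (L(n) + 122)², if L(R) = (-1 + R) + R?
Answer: 12321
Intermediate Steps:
n = -5 (n = -½*10 = -5)
L(R) = -1 + 2*R
(L(n) + 122)² = ((-1 + 2*(-5)) + 122)² = ((-1 - 10) + 122)² = (-11 + 122)² = 111² = 12321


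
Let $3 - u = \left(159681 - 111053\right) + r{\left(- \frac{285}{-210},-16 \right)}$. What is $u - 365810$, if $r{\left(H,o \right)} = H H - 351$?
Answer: $- \frac{81160825}{196} \approx -4.1409 \cdot 10^{5}$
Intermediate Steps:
$r{\left(H,o \right)} = -351 + H^{2}$ ($r{\left(H,o \right)} = H^{2} - 351 = -351 + H^{2}$)
$u = - \frac{9462065}{196}$ ($u = 3 - \left(\left(159681 - 111053\right) - \left(351 - \left(- \frac{285}{-210}\right)^{2}\right)\right) = 3 - \left(48628 - \left(351 - \left(\left(-285\right) \left(- \frac{1}{210}\right)\right)^{2}\right)\right) = 3 - \left(48628 - \left(351 - \left(\frac{19}{14}\right)^{2}\right)\right) = 3 - \left(48628 + \left(-351 + \frac{361}{196}\right)\right) = 3 - \left(48628 - \frac{68435}{196}\right) = 3 - \frac{9462653}{196} = - \frac{9462065}{196} \approx -48276.0$)
$u - 365810 = - \frac{9462065}{196} - 365810 = - \frac{81160825}{196}$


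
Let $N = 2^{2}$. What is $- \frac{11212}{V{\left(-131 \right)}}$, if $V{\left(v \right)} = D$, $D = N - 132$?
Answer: $\frac{2803}{32} \approx 87.594$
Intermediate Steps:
$N = 4$
$D = -128$ ($D = 4 - 132 = -128$)
$V{\left(v \right)} = -128$
$- \frac{11212}{V{\left(-131 \right)}} = - \frac{11212}{-128} = \left(-11212\right) \left(- \frac{1}{128}\right) = \frac{2803}{32}$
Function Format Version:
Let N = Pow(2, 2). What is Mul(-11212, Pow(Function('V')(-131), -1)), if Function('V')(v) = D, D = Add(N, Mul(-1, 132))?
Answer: Rational(2803, 32) ≈ 87.594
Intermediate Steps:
N = 4
D = -128 (D = Add(4, Mul(-1, 132)) = Add(4, -132) = -128)
Function('V')(v) = -128
Mul(-11212, Pow(Function('V')(-131), -1)) = Mul(-11212, Pow(-128, -1)) = Mul(-11212, Rational(-1, 128)) = Rational(2803, 32)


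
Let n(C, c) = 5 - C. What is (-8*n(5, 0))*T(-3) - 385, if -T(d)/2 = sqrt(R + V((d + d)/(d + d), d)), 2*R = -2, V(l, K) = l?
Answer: -385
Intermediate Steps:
R = -1 (R = (1/2)*(-2) = -1)
T(d) = 0 (T(d) = -2*sqrt(-1 + (d + d)/(d + d)) = -2*sqrt(-1 + (2*d)/((2*d))) = -2*sqrt(-1 + (2*d)*(1/(2*d))) = -2*sqrt(-1 + 1) = -2*sqrt(0) = -2*0 = 0)
(-8*n(5, 0))*T(-3) - 385 = -8*(5 - 1*5)*0 - 385 = -8*(5 - 5)*0 - 385 = -8*0*0 - 385 = 0*0 - 385 = 0 - 385 = -385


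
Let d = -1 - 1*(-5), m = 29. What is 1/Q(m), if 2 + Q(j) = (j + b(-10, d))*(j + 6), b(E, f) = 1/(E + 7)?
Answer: 3/3004 ≈ 0.00099867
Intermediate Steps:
d = 4 (d = -1 + 5 = 4)
b(E, f) = 1/(7 + E)
Q(j) = -2 + (6 + j)*(-1/3 + j) (Q(j) = -2 + (j + 1/(7 - 10))*(j + 6) = -2 + (j + 1/(-3))*(6 + j) = -2 + (j - 1/3)*(6 + j) = -2 + (-1/3 + j)*(6 + j) = -2 + (6 + j)*(-1/3 + j))
1/Q(m) = 1/(-4 + 29**2 + (17/3)*29) = 1/(-4 + 841 + 493/3) = 1/(3004/3) = 3/3004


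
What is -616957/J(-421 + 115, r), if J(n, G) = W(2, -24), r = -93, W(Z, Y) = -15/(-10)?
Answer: -1233914/3 ≈ -4.1130e+5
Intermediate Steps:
W(Z, Y) = 3/2 (W(Z, Y) = -15*(-⅒) = 3/2)
J(n, G) = 3/2
-616957/J(-421 + 115, r) = -616957/3/2 = -616957*⅔ = -1233914/3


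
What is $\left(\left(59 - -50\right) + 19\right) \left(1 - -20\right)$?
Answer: $2688$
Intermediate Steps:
$\left(\left(59 - -50\right) + 19\right) \left(1 - -20\right) = \left(\left(59 + 50\right) + 19\right) \left(1 + 20\right) = \left(109 + 19\right) 21 = 128 \cdot 21 = 2688$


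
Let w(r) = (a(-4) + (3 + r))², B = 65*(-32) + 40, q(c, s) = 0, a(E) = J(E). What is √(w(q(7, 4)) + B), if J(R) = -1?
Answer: 2*I*√509 ≈ 45.122*I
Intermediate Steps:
a(E) = -1
B = -2040 (B = -2080 + 40 = -2040)
w(r) = (2 + r)² (w(r) = (-1 + (3 + r))² = (2 + r)²)
√(w(q(7, 4)) + B) = √((2 + 0)² - 2040) = √(2² - 2040) = √(4 - 2040) = √(-2036) = 2*I*√509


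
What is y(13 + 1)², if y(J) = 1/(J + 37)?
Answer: 1/2601 ≈ 0.00038447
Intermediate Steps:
y(J) = 1/(37 + J)
y(13 + 1)² = (1/(37 + (13 + 1)))² = (1/(37 + 14))² = (1/51)² = 1/2601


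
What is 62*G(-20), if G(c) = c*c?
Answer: 24800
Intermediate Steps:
G(c) = c²
62*G(-20) = 62*(-20)² = 62*400 = 24800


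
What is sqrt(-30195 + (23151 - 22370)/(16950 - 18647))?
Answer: 4*I*sqrt(5434822382)/1697 ≈ 173.77*I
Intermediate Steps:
sqrt(-30195 + (23151 - 22370)/(16950 - 18647)) = sqrt(-30195 + 781/(-1697)) = sqrt(-30195 + 781*(-1/1697)) = sqrt(-30195 - 781/1697) = sqrt(-51241696/1697) = 4*I*sqrt(5434822382)/1697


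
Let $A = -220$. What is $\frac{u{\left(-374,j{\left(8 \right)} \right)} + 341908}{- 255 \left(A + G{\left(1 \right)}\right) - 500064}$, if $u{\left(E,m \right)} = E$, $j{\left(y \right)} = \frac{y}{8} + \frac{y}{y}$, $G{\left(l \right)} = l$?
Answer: $- \frac{341534}{444219} \approx -0.76884$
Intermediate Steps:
$j{\left(y \right)} = 1 + \frac{y}{8}$ ($j{\left(y \right)} = y \frac{1}{8} + 1 = \frac{y}{8} + 1 = 1 + \frac{y}{8}$)
$\frac{u{\left(-374,j{\left(8 \right)} \right)} + 341908}{- 255 \left(A + G{\left(1 \right)}\right) - 500064} = \frac{-374 + 341908}{- 255 \left(-220 + 1\right) - 500064} = \frac{341534}{\left(-255\right) \left(-219\right) - 500064} = \frac{341534}{55845 - 500064} = \frac{341534}{-444219} = 341534 \left(- \frac{1}{444219}\right) = - \frac{341534}{444219}$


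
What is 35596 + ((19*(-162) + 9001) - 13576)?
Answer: 27943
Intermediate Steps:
35596 + ((19*(-162) + 9001) - 13576) = 35596 + ((-3078 + 9001) - 13576) = 35596 + (5923 - 13576) = 35596 - 7653 = 27943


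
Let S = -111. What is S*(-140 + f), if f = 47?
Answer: 10323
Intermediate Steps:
S*(-140 + f) = -111*(-140 + 47) = -111*(-93) = 10323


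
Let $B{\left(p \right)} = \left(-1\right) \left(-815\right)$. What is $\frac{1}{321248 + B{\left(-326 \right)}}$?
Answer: $\frac{1}{322063} \approx 3.105 \cdot 10^{-6}$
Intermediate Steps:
$B{\left(p \right)} = 815$
$\frac{1}{321248 + B{\left(-326 \right)}} = \frac{1}{321248 + 815} = \frac{1}{322063}$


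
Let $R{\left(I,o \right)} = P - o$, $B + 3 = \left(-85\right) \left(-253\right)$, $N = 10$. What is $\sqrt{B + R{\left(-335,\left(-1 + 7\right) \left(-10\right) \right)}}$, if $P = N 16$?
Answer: $\sqrt{21722} \approx 147.38$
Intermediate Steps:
$B = 21502$ ($B = -3 - -21505 = -3 + 21505 = 21502$)
$P = 160$ ($P = 10 \cdot 16 = 160$)
$R{\left(I,o \right)} = 160 - o$
$\sqrt{B + R{\left(-335,\left(-1 + 7\right) \left(-10\right) \right)}} = \sqrt{21502 + \left(160 - \left(-1 + 7\right) \left(-10\right)\right)} = \sqrt{21502 + \left(160 - 6 \left(-10\right)\right)} = \sqrt{21502 + \left(160 - -60\right)} = \sqrt{21502 + \left(160 + 60\right)} = \sqrt{21502 + 220} = \sqrt{21722}$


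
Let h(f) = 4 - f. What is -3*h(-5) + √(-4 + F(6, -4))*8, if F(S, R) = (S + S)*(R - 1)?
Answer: -27 + 64*I ≈ -27.0 + 64.0*I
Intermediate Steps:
F(S, R) = 2*S*(-1 + R) (F(S, R) = (2*S)*(-1 + R) = 2*S*(-1 + R))
-3*h(-5) + √(-4 + F(6, -4))*8 = -3*(4 - 1*(-5)) + √(-4 + 2*6*(-1 - 4))*8 = -3*(4 + 5) + √(-4 + 2*6*(-5))*8 = -3*9 + √(-4 - 60)*8 = -27 + √(-64)*8 = -27 + (8*I)*8 = -27 + 64*I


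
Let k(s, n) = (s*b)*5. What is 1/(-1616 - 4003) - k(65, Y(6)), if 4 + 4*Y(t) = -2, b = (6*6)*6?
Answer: -394453801/5619 ≈ -70200.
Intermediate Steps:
b = 216 (b = 36*6 = 216)
Y(t) = -3/2 (Y(t) = -1 + (¼)*(-2) = -1 - ½ = -3/2)
k(s, n) = 1080*s (k(s, n) = (s*216)*5 = (216*s)*5 = 1080*s)
1/(-1616 - 4003) - k(65, Y(6)) = 1/(-1616 - 4003) - 1080*65 = 1/(-5619) - 1*70200 = -1/5619 - 70200 = -394453801/5619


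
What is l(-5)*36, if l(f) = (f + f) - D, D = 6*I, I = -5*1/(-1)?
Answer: -1440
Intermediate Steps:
I = 5 (I = -5*(-1) = 5)
D = 30 (D = 6*5 = 30)
l(f) = -30 + 2*f (l(f) = (f + f) - 1*30 = 2*f - 30 = -30 + 2*f)
l(-5)*36 = (-30 + 2*(-5))*36 = (-30 - 10)*36 = -40*36 = -1440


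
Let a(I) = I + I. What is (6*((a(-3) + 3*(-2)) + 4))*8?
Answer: -384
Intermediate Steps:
a(I) = 2*I
(6*((a(-3) + 3*(-2)) + 4))*8 = (6*((2*(-3) + 3*(-2)) + 4))*8 = (6*((-6 - 6) + 4))*8 = (6*(-12 + 4))*8 = (6*(-8))*8 = -48*8 = -384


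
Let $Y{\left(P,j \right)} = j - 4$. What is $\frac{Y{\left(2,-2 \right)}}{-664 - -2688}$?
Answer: $- \frac{3}{1012} \approx -0.0029644$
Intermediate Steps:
$Y{\left(P,j \right)} = -4 + j$
$\frac{Y{\left(2,-2 \right)}}{-664 - -2688} = \frac{-4 - 2}{-664 - -2688} = - \frac{6}{-664 + 2688} = - \frac{6}{2024} = \left(-6\right) \frac{1}{2024} = - \frac{3}{1012}$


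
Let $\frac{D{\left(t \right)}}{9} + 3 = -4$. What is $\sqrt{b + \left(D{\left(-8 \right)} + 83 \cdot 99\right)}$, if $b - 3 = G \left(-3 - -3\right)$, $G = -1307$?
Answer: $\sqrt{8157} \approx 90.316$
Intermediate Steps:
$D{\left(t \right)} = -63$ ($D{\left(t \right)} = -27 + 9 \left(-4\right) = -27 - 36 = -63$)
$b = 3$ ($b = 3 - 1307 \left(-3 - -3\right) = 3 - 1307 \left(-3 + 3\right) = 3 - 0 = 3 + 0 = 3$)
$\sqrt{b + \left(D{\left(-8 \right)} + 83 \cdot 99\right)} = \sqrt{3 + \left(-63 + 83 \cdot 99\right)} = \sqrt{3 + \left(-63 + 8217\right)} = \sqrt{3 + 8154} = \sqrt{8157}$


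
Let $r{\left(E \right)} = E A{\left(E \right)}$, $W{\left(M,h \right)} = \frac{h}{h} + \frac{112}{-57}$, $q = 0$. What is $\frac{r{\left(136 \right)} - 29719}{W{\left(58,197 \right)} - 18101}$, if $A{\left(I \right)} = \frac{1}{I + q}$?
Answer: $\frac{846963}{515906} \approx 1.6417$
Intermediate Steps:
$W{\left(M,h \right)} = - \frac{55}{57}$ ($W{\left(M,h \right)} = 1 + 112 \left(- \frac{1}{57}\right) = 1 - \frac{112}{57} = - \frac{55}{57}$)
$A{\left(I \right)} = \frac{1}{I}$ ($A{\left(I \right)} = \frac{1}{I + 0} = \frac{1}{I}$)
$r{\left(E \right)} = 1$ ($r{\left(E \right)} = \frac{E}{E} = 1$)
$\frac{r{\left(136 \right)} - 29719}{W{\left(58,197 \right)} - 18101} = \frac{1 - 29719}{- \frac{55}{57} - 18101} = - \frac{29718}{- \frac{1031812}{57}} = \left(-29718\right) \left(- \frac{57}{1031812}\right) = \frac{846963}{515906}$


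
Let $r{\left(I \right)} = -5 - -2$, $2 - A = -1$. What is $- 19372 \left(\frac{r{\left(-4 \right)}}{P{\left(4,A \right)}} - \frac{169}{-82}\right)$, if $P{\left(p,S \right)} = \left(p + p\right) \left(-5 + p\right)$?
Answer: $- \frac{3869557}{82} \approx -47190.0$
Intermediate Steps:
$A = 3$ ($A = 2 - -1 = 2 + 1 = 3$)
$r{\left(I \right)} = -3$ ($r{\left(I \right)} = -5 + 2 = -3$)
$P{\left(p,S \right)} = 2 p \left(-5 + p\right)$
$- 19372 \left(\frac{r{\left(-4 \right)}}{P{\left(4,A \right)}} - \frac{169}{-82}\right) = - 19372 \left(- \frac{3}{2 \cdot 4 \left(-5 + 4\right)} - \frac{169}{-82}\right) = - 19372 \left(- \frac{3}{2 \cdot 4 \left(-1\right)} - - \frac{169}{82}\right) = - 19372 \left(- \frac{3}{-8} + \frac{169}{82}\right) = - 19372 \left(\left(-3\right) \left(- \frac{1}{8}\right) + \frac{169}{82}\right) = - 19372 \left(\frac{3}{8} + \frac{169}{82}\right) = \left(-19372\right) \frac{799}{328} = - \frac{3869557}{82}$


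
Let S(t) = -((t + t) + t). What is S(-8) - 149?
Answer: -125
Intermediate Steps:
S(t) = -3*t (S(t) = -(2*t + t) = -3*t)
S(-8) - 149 = -3*(-8) - 149 = 24 - 149 = -125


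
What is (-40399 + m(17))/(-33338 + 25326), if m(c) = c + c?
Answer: 40365/8012 ≈ 5.0381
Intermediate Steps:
m(c) = 2*c
(-40399 + m(17))/(-33338 + 25326) = (-40399 + 2*17)/(-33338 + 25326) = (-40399 + 34)/(-8012) = -40365*(-1/8012) = 40365/8012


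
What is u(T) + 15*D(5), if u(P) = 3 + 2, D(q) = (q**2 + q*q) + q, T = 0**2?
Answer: 830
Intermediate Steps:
T = 0
D(q) = q + 2*q**2 (D(q) = (q**2 + q**2) + q = 2*q**2 + q = q + 2*q**2)
u(P) = 5
u(T) + 15*D(5) = 5 + 15*(5*(1 + 2*5)) = 5 + 15*(5*(1 + 10)) = 5 + 15*(5*11) = 5 + 15*55 = 5 + 825 = 830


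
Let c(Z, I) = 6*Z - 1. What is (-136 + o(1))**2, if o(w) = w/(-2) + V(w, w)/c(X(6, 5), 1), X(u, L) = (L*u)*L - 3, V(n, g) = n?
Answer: 57845541121/3104644 ≈ 18632.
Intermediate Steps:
X(u, L) = -3 + u*L**2 (X(u, L) = u*L**2 - 3 = -3 + u*L**2)
c(Z, I) = -1 + 6*Z
o(w) = -879*w/1762 (o(w) = w/(-2) + w/(-1 + 6*(-3 + 6*5**2)) = w*(-1/2) + w/(-1 + 6*(-3 + 6*25)) = -w/2 + w/(-1 + 6*(-3 + 150)) = -w/2 + w/(-1 + 6*147) = -w/2 + w/(-1 + 882) = -w/2 + w/881 = -879*w/1762)
(-136 + o(1))**2 = (-136 - 879/1762*1)**2 = (-136 - 879/1762)**2 = (-240511/1762)**2 = 57845541121/3104644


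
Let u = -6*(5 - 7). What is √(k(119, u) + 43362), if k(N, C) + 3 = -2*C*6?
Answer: √43215 ≈ 207.88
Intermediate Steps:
u = 12 (u = -6*(-2) = 12)
k(N, C) = -3 - 12*C (k(N, C) = -3 - 2*C*6 = -3 - 12*C)
√(k(119, u) + 43362) = √((-3 - 12*12) + 43362) = √((-3 - 144) + 43362) = √(-147 + 43362) = √43215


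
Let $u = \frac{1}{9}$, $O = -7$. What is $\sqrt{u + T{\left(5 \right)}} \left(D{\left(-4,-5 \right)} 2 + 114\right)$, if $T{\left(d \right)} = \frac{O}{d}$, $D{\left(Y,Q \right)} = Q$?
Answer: $\frac{104 i \sqrt{290}}{15} \approx 118.07 i$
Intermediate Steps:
$T{\left(d \right)} = - \frac{7}{d}$
$u = \frac{1}{9} \approx 0.11111$
$\sqrt{u + T{\left(5 \right)}} \left(D{\left(-4,-5 \right)} 2 + 114\right) = \sqrt{\frac{1}{9} - \frac{7}{5}} \left(\left(-5\right) 2 + 114\right) = \sqrt{\frac{1}{9} - \frac{7}{5}} \left(-10 + 114\right) = \sqrt{\frac{1}{9} - \frac{7}{5}} \cdot 104 = \sqrt{- \frac{58}{45}} \cdot 104 = \frac{i \sqrt{290}}{15} \cdot 104 = \frac{104 i \sqrt{290}}{15}$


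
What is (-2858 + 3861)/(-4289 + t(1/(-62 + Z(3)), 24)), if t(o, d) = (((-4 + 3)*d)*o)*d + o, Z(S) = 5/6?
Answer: -21653/92389 ≈ -0.23437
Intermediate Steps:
Z(S) = 5/6 (Z(S) = 5*(1/6) = 5/6)
t(o, d) = o - o*d**2 (t(o, d) = ((-d)*o)*d + o = (-d*o)*d + o = -o*d**2 + o = o - o*d**2)
(-2858 + 3861)/(-4289 + t(1/(-62 + Z(3)), 24)) = (-2858 + 3861)/(-4289 + (1 - 1*24**2)/(-62 + 5/6)) = 1003/(-4289 + (1 - 1*576)/(-367/6)) = 1003/(-4289 - 6*(1 - 576)/367) = 1003/(-4289 - 6/367*(-575)) = 1003/(-4289 + 3450/367) = 1003/(-1570613/367) = 1003*(-367/1570613) = -21653/92389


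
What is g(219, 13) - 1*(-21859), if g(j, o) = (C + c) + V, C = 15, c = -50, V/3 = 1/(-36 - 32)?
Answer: 1484029/68 ≈ 21824.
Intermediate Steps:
V = -3/68 (V = 3/(-36 - 32) = 3/(-68) = 3*(-1/68) = -3/68 ≈ -0.044118)
g(j, o) = -2383/68 (g(j, o) = (15 - 50) - 3/68 = -35 - 3/68 = -2383/68)
g(219, 13) - 1*(-21859) = -2383/68 - 1*(-21859) = -2383/68 + 21859 = 1484029/68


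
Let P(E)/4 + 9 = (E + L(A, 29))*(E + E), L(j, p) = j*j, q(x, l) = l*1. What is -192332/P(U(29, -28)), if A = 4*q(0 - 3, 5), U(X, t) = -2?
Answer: 48083/1601 ≈ 30.033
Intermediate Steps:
q(x, l) = l
A = 20 (A = 4*5 = 20)
L(j, p) = j²
P(E) = -36 + 8*E*(400 + E) (P(E) = -36 + 4*((E + 20²)*(E + E)) = -36 + 4*((E + 400)*(2*E)) = -36 + 4*((400 + E)*(2*E)) = -36 + 4*(2*E*(400 + E)) = -36 + 8*E*(400 + E))
-192332/P(U(29, -28)) = -192332/(-36 + 8*(-2)² + 3200*(-2)) = -192332/(-36 + 8*4 - 6400) = -192332/(-36 + 32 - 6400) = -192332/(-6404) = -192332*(-1/6404) = 48083/1601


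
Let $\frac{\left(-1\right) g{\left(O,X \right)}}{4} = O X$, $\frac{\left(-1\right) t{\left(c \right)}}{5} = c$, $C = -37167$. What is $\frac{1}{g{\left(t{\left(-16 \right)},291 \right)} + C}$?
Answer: $- \frac{1}{130287} \approx -7.6754 \cdot 10^{-6}$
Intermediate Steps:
$t{\left(c \right)} = - 5 c$
$g{\left(O,X \right)} = - 4 O X$
$\frac{1}{g{\left(t{\left(-16 \right)},291 \right)} + C} = \frac{1}{\left(-4\right) \left(\left(-5\right) \left(-16\right)\right) 291 - 37167} = \frac{1}{\left(-4\right) 80 \cdot 291 - 37167} = \frac{1}{-93120 - 37167} = \frac{1}{-130287} = - \frac{1}{130287}$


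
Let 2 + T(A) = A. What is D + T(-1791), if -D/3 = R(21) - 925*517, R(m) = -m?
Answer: 1432945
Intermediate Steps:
T(A) = -2 + A
D = 1434738 (D = -3*(-1*21 - 925*517) = -3*(-21 - 478225) = -3*(-478246) = 1434738)
D + T(-1791) = 1434738 + (-2 - 1791) = 1434738 - 1793 = 1432945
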